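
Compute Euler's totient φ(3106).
φ is multiplicative, with φ(p^e) = p^e − p^(e−1). Factorise 3106 = 2 · 1553. Then
  φ(3106) = (2 − 1) · (1553 − 1) = 1 · 1552 = 1552.

Final answer: φ(3106) = 1552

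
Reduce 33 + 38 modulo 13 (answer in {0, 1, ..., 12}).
Reduce the summands first: 33 ≡ 7, 38 ≡ 12 (mod 13), so 33 + 38 ≡ 7 + 12 (mod 13). 7 + 12 = 19; 19 = 1·13 + 6, so (33 + 38) mod 13 = 6.

Final answer: 6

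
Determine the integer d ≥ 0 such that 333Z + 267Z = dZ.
In the PID Z, (a, b) is generated by gcd(a, b). Compute gcd(333, 267) with the extended Euclidean algorithm, tracking rows (r, s, t) with s·333 + t·267 = r:
  row A: (333, 1, 0)   [1·333 + 0·267 = 333]
  row B: (267, 0, 1)   [0·333 + 1·267 = 267]
  333 = 1·267 + 66   → row C = row A − 1·row B = (66, 1, −1)   [check: 1·333 − 1·267 = 66]
  267 = 4·66 + 3   → row D = row B − 4·row C = (3, −4, 5)   [check: −4·333 + 5·267 = 3]
  66 = 22·3 + 0   → remainder 0, stop. gcd = 3 (last nonzero row D).
So gcd(333, 267) = 3, with Bézout identity −4·333 + 5·267 = 3. Containment (⊇): the Bézout identity exhibits 3 as an element of (333, 267), giving (3) ⊆ (333, 267). Containment (⊆): since 3 | 333 and 3 | 267 (333 = 3·111, 267 = 3·89), every Z-linear combination of 333 and 267 is divisible by 3, so (333, 267) ⊆ (3). Therefore (333, 267) = (3), d = 3.

Final answer: (333, 267) = (3); d = 3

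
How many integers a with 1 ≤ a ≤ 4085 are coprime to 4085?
The number of a ∈ {1, ..., 4085} with gcd(a, 4085) = 1 is by definition Euler's totient φ(4085). φ is multiplicative, with φ(p^e) = p^e − p^(e−1). Factorise 4085 = 5 · 19 · 43. Then
  φ(4085) = (5 − 1) · (19 − 1) · (43 − 1) = 4 · 18 · 42 = 3024.
So there are 3024 such integers.

Final answer: 3024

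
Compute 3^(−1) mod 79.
Apply the extended Euclidean algorithm to (79, 3), tracking rows (r, s, t) with s·79 + t·3 = r. Each division r_prev = q·r_cur + r_new produces the new row as (previous row) − q·(current row):
  row A: (79, 1, 0)   [1·79 + 0·3 = 79]
  row B: (3, 0, 1)   [0·79 + 1·3 = 3]
  79 = 26·3 + 1   → row C = row A − 26·row B = (1, 1, −26)   [check: 1·79 − 26·3 = 1]
  3 = 3·1 + 0   → remainder 0, stop. gcd = 1 (last nonzero row C).
The gcd is 1, so 3 is invertible mod 79. The last nonzero row gives 1·79 − 26·3 = 1, so t = −26. So 3^(−1) ≡ −26 ≡ 53 (mod 79). Verify: 3 · 53 = 159 ≡ 1 (mod 79). ✓

Final answer: 3^(−1) ≡ 53 (mod 79)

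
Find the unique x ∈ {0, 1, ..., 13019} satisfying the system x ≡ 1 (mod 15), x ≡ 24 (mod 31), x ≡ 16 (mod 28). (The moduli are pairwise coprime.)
x ≡ 10936 (mod 13020); the representative in [0, 13020) is 10936

The moduli 15, 31, 28 are pairwise coprime, so by the CRT there is a unique solution mod 15·31·28 = 13020.
Solve by successive substitution. Start with x ≡ 1 (mod 15).
  Combine with x ≡ 24 (mod 31): write x = 1 + 15·t and require 1 + 15·t ≡ 24 (mod 31), i.e. 15·t ≡ 24 − 1 ≡ 23 (mod 31). Since 15^(−1) ≡ 29 (mod 31), t ≡ 29·23 ≡ 16 (mod 31). So x ≡ 1 + 15·16 = 241 (mod 465).
  Combine with x ≡ 16 (mod 28): write x = 241 + 465·t and require 241 + 465·t ≡ 16 (mod 28), i.e. 465·t ≡ 16 − 241 ≡ 27 (mod 28). Since 465^(−1) ≡ 5 (mod 28) (465 ≡ 17 (mod 28)), t ≡ 5·27 ≡ 23 (mod 28). So x ≡ 241 + 465·23 = 10936 (mod 13020).
Unique solution in [0, 13020): x = 10936.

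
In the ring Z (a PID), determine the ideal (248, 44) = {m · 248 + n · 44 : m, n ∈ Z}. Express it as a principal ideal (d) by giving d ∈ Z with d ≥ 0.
In the PID Z, (a, b) is generated by gcd(a, b). Compute gcd(248, 44) with the extended Euclidean algorithm, tracking rows (r, s, t) with s·248 + t·44 = r:
  row A: (248, 1, 0)   [1·248 + 0·44 = 248]
  row B: (44, 0, 1)   [0·248 + 1·44 = 44]
  248 = 5·44 + 28   → row C = row A − 5·row B = (28, 1, −5)   [check: 1·248 − 5·44 = 28]
  44 = 1·28 + 16   → row D = row B − 1·row C = (16, −1, 6)   [check: −1·248 + 6·44 = 16]
  28 = 1·16 + 12   → row E = row C − 1·row D = (12, 2, −11)   [check: 2·248 − 11·44 = 12]
  16 = 1·12 + 4   → row F = row D − 1·row E = (4, −3, 17)   [check: −3·248 + 17·44 = 4]
  12 = 3·4 + 0   → remainder 0, stop. gcd = 4 (last nonzero row F).
So gcd(248, 44) = 4, with Bézout identity −3·248 + 17·44 = 4. Containment (⊇): the Bézout identity exhibits 4 as an element of (248, 44), giving (4) ⊆ (248, 44). Containment (⊆): since 4 | 248 and 4 | 44 (248 = 4·62, 44 = 4·11), every Z-linear combination of 248 and 44 is divisible by 4, so (248, 44) ⊆ (4). Therefore (248, 44) = (4), d = 4.

Final answer: (248, 44) = (4); d = 4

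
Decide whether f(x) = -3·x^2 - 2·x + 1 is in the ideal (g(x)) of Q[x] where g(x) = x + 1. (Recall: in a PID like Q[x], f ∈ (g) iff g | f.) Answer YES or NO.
YES

In Q[x] the ideal (g) consists of all multiples of g, so f ∈ (g) iff g | f, i.e. iff the remainder of f on division by g is 0. Divide f by g (g is monic, so eliminate the leading term of the running remainder at each step):
  leading term -3·x^2: subtract (-3·x)·g(x) = -3·x^2 - 3·x, leaving x + 1
  leading term x: subtract (1)·g(x) = x + 1, leaving 0
The remainder is 0, so f(x) = g(x) · h(x) with h(x) = 1 - 3·x. Hence g | f, i.e. f ∈ (g).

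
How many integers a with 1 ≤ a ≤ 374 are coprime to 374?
The number of a ∈ {1, ..., 374} with gcd(a, 374) = 1 is by definition Euler's totient φ(374). φ is multiplicative, with φ(p^e) = p^e − p^(e−1). Factorise 374 = 2 · 11 · 17. Then
  φ(374) = (2 − 1) · (11 − 1) · (17 − 1) = 1 · 10 · 16 = 160.
So there are 160 such integers.

Final answer: 160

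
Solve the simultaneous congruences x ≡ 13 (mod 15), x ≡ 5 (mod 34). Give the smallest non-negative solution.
x ≡ 73 (mod 510); the representative in [0, 510) is 73

The moduli 15, 34 are pairwise coprime, so by the CRT there is a unique solution mod 15·34 = 510.
Solve by successive substitution. Start with x ≡ 13 (mod 15).
  Combine with x ≡ 5 (mod 34): write x = 13 + 15·t and require 13 + 15·t ≡ 5 (mod 34), i.e. 15·t ≡ 5 − 13 ≡ 26 (mod 34). Since 15^(−1) ≡ 25 (mod 34), t ≡ 25·26 ≡ 4 (mod 34). So x ≡ 13 + 15·4 = 73 (mod 510).
Unique solution in [0, 510): x = 73.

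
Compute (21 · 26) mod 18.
6

Reduce the factors first: 21 ≡ 3, 26 ≡ 8 (mod 18), so 21 · 26 ≡ 3 · 8 (mod 18). 3 · 8 = 24. Dividing by 18: 24 = 1·18 + 6. So (21 · 26) mod 18 = 6.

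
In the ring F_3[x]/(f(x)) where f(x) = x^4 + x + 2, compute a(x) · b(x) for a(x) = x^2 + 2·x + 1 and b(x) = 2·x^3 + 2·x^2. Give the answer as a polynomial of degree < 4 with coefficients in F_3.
a · b ≡ 2·x (mod f(x))

Multiply as integer polynomials: a · b = 2·x^5 + 6·x^4 + 6·x^3 + 2·x^2. Reducing coefficients mod 3: a · b ≡ 2·x^5 + 2·x^2. Now divide by f(x) = x^4 + x + 2 in F_3[x], eliminating the leading term at each step:
  leading term 2·x^5: subtract (2·x)·f(x) = 2·x^5 + 2·x^2 + x, leaving 2·x (coefficients mod 3)
The degree is now < 4, so this is the remainder. Hence a · b ≡ 2·x in F_3[x]/(f).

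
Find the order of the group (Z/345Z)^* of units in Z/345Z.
|(Z/345Z)^*| = 176

(Z/345Z)^* consists of the classes a with gcd(a, 345) = 1, so its order is φ(345). φ is multiplicative, with φ(p^e) = p^e − p^(e−1). Factorise 345 = 3 · 5 · 23. Then
  φ(345) = (3 − 1) · (5 − 1) · (23 − 1) = 2 · 4 · 22 = 176.
Thus |(Z/345Z)^*| = 176.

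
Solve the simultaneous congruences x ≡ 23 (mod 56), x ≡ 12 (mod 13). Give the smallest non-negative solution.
x ≡ 415 (mod 728); the representative in [0, 728) is 415

The moduli 56, 13 are pairwise coprime, so by the CRT there is a unique solution mod 56·13 = 728.
Solve by successive substitution. Start with x ≡ 23 (mod 56).
  Combine with x ≡ 12 (mod 13): write x = 23 + 56·t and require 23 + 56·t ≡ 12 (mod 13), i.e. 56·t ≡ 12 − 23 ≡ 2 (mod 13). Since 56^(−1) ≡ 10 (mod 13) (56 ≡ 4 (mod 13)), t ≡ 10·2 ≡ 7 (mod 13). So x ≡ 23 + 56·7 = 415 (mod 728).
Unique solution in [0, 728): x = 415.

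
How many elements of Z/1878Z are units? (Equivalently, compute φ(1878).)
An element a ∈ Z/1878Z is a unit iff gcd(a, 1878) = 1, so the number of units is φ(1878). φ is multiplicative, with φ(p^e) = p^e − p^(e−1). Factorise 1878 = 2 · 3 · 313. Then
  φ(1878) = (2 − 1) · (3 − 1) · (313 − 1) = 1 · 2 · 312 = 624.

Final answer: Z/1878Z has φ(1878) = 624 units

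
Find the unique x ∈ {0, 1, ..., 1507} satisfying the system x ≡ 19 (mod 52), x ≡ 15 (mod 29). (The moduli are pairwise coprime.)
The moduli 52, 29 are pairwise coprime, so by the CRT there is a unique solution mod 52·29 = 1508.
Solve by successive substitution. Start with x ≡ 19 (mod 52).
  Combine with x ≡ 15 (mod 29): write x = 19 + 52·t and require 19 + 52·t ≡ 15 (mod 29), i.e. 52·t ≡ 15 − 19 ≡ 25 (mod 29). Since 52^(−1) ≡ 24 (mod 29) (52 ≡ 23 (mod 29)), t ≡ 24·25 ≡ 20 (mod 29). So x ≡ 19 + 52·20 = 1059 (mod 1508).
Unique solution in [0, 1508): x = 1059.

Final answer: x ≡ 1059 (mod 1508); the representative in [0, 1508) is 1059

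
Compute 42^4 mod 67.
Use repeated squaring. Binary(4) = 100. Walk through the bits of the exponent 4 left-to-right: at each bit after the leading one, square the running value, then multiply by 42 if the bit is 1 (always reducing mod 67):
  bit 1 = 1 (leading): start with 42.
  bit 2 = 0: square 42^2 = 1764 ≡ 22 (mod 67).
  bit 3 = 0: square 22^2 = 484 ≡ 15 (mod 67).
Final value: 42^4 ≡ 15 (mod 67).

Final answer: 15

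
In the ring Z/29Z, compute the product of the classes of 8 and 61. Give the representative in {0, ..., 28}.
Reduce the factors first: 61 ≡ 3 (mod 29), so 8 · 61 ≡ 8 · 3 (mod 29). 8 · 3 = 24. Dividing by 29: 24 = 0·29 + 24. So (8 · 61) mod 29 = 24.

Final answer: 24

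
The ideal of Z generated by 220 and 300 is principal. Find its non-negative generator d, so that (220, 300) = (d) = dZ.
In the PID Z, (a, b) is generated by gcd(a, b). Compute gcd(300, 220) with the extended Euclidean algorithm, tracking rows (r, s, t) with s·300 + t·220 = r:
  row A: (300, 1, 0)   [1·300 + 0·220 = 300]
  row B: (220, 0, 1)   [0·300 + 1·220 = 220]
  300 = 1·220 + 80   → row C = row A − 1·row B = (80, 1, −1)   [check: 1·300 − 1·220 = 80]
  220 = 2·80 + 60   → row D = row B − 2·row C = (60, −2, 3)   [check: −2·300 + 3·220 = 60]
  80 = 1·60 + 20   → row E = row C − 1·row D = (20, 3, −4)   [check: 3·300 − 4·220 = 20]
  60 = 3·20 + 0   → remainder 0, stop. gcd = 20 (last nonzero row E).
So gcd(220, 300) = 20, with Bézout identity 3·300 − 4·220 = 20. Containment (⊇): the Bézout identity exhibits 20 as an element of (220, 300), giving (20) ⊆ (220, 300). Containment (⊆): since 20 | 220 and 20 | 300 (220 = 20·11, 300 = 20·15), every Z-linear combination of 220 and 300 is divisible by 20, so (220, 300) ⊆ (20). Therefore (220, 300) = (20), d = 20.

Final answer: (220, 300) = (20); d = 20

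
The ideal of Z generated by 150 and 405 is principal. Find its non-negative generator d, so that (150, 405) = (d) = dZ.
In the PID Z, (a, b) is generated by gcd(a, b). Compute gcd(405, 150) with the extended Euclidean algorithm, tracking rows (r, s, t) with s·405 + t·150 = r:
  row A: (405, 1, 0)   [1·405 + 0·150 = 405]
  row B: (150, 0, 1)   [0·405 + 1·150 = 150]
  405 = 2·150 + 105   → row C = row A − 2·row B = (105, 1, −2)   [check: 1·405 − 2·150 = 105]
  150 = 1·105 + 45   → row D = row B − 1·row C = (45, −1, 3)   [check: −1·405 + 3·150 = 45]
  105 = 2·45 + 15   → row E = row C − 2·row D = (15, 3, −8)   [check: 3·405 − 8·150 = 15]
  45 = 3·15 + 0   → remainder 0, stop. gcd = 15 (last nonzero row E).
So gcd(150, 405) = 15, with Bézout identity 3·405 − 8·150 = 15. Containment (⊇): the Bézout identity exhibits 15 as an element of (150, 405), giving (15) ⊆ (150, 405). Containment (⊆): since 15 | 150 and 15 | 405 (150 = 15·10, 405 = 15·27), every Z-linear combination of 150 and 405 is divisible by 15, so (150, 405) ⊆ (15). Therefore (150, 405) = (15), d = 15.

Final answer: (150, 405) = (15); d = 15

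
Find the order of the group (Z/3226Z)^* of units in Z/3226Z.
(Z/3226Z)^* consists of the classes a with gcd(a, 3226) = 1, so its order is φ(3226). φ is multiplicative, with φ(p^e) = p^e − p^(e−1). Factorise 3226 = 2 · 1613. Then
  φ(3226) = (2 − 1) · (1613 − 1) = 1 · 1612 = 1612.
Thus |(Z/3226Z)^*| = 1612.

Final answer: |(Z/3226Z)^*| = 1612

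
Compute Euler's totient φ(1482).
φ is multiplicative, with φ(p^e) = p^e − p^(e−1). Factorise 1482 = 2 · 3 · 13 · 19. Then
  φ(1482) = (2 − 1) · (3 − 1) · (13 − 1) · (19 − 1) = 1 · 2 · 12 · 18 = 432.

Final answer: φ(1482) = 432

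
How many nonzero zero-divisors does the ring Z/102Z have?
Z/102Z has 69 nonzero zero-divisors

In Z/102Z each nonzero element is either a unit (gcd with 102 is 1) or a zero-divisor (gcd > 1). The number of units is φ(102): factorise 102 = 2 · 3 · 17, so φ(102) = (2 − 1) · (3 − 1) · (17 − 1) = 1 · 2 · 16 = 32. The nonzero elements number 102 − 1 = 101. Hence the nonzero zero-divisors number 101 − 32 = 69.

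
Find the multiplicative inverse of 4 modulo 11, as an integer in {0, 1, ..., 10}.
Apply the extended Euclidean algorithm to (11, 4), tracking rows (r, s, t) with s·11 + t·4 = r. Each division r_prev = q·r_cur + r_new produces the new row as (previous row) − q·(current row):
  row A: (11, 1, 0)   [1·11 + 0·4 = 11]
  row B: (4, 0, 1)   [0·11 + 1·4 = 4]
  11 = 2·4 + 3   → row C = row A − 2·row B = (3, 1, −2)   [check: 1·11 − 2·4 = 3]
  4 = 1·3 + 1   → row D = row B − 1·row C = (1, −1, 3)   [check: −1·11 + 3·4 = 1]
  3 = 3·1 + 0   → remainder 0, stop. gcd = 1 (last nonzero row D).
The gcd is 1, so 4 is invertible mod 11. The last nonzero row gives −1·11 + 3·4 = 1, so t = 3. So 4^(−1) ≡ 3 (mod 11). Verify: 4 · 3 = 12 ≡ 1 (mod 11). ✓

Final answer: 4^(−1) ≡ 3 (mod 11)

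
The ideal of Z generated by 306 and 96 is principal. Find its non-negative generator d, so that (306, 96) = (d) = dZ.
In the PID Z, (a, b) is generated by gcd(a, b). Compute gcd(306, 96) with the extended Euclidean algorithm, tracking rows (r, s, t) with s·306 + t·96 = r:
  row A: (306, 1, 0)   [1·306 + 0·96 = 306]
  row B: (96, 0, 1)   [0·306 + 1·96 = 96]
  306 = 3·96 + 18   → row C = row A − 3·row B = (18, 1, −3)   [check: 1·306 − 3·96 = 18]
  96 = 5·18 + 6   → row D = row B − 5·row C = (6, −5, 16)   [check: −5·306 + 16·96 = 6]
  18 = 3·6 + 0   → remainder 0, stop. gcd = 6 (last nonzero row D).
So gcd(306, 96) = 6, with Bézout identity −5·306 + 16·96 = 6. Containment (⊇): the Bézout identity exhibits 6 as an element of (306, 96), giving (6) ⊆ (306, 96). Containment (⊆): since 6 | 306 and 6 | 96 (306 = 6·51, 96 = 6·16), every Z-linear combination of 306 and 96 is divisible by 6, so (306, 96) ⊆ (6). Therefore (306, 96) = (6), d = 6.

Final answer: (306, 96) = (6); d = 6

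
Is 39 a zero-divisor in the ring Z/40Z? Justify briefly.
NO

gcd(39, 40) = 1, so 39 is a unit in Z/40Z (it has a multiplicative inverse). A unit cannot be a zero-divisor: if 39·b ≡ 0 then multiplying both sides by 39^(−1) gives b ≡ 0. So 39 is not a zero-divisor.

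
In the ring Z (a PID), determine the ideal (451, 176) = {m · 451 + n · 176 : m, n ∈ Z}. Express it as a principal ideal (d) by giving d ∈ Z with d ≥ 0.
(451, 176) = (11); d = 11

In the PID Z, (a, b) is generated by gcd(a, b). Compute gcd(451, 176) with the extended Euclidean algorithm, tracking rows (r, s, t) with s·451 + t·176 = r:
  row A: (451, 1, 0)   [1·451 + 0·176 = 451]
  row B: (176, 0, 1)   [0·451 + 1·176 = 176]
  451 = 2·176 + 99   → row C = row A − 2·row B = (99, 1, −2)   [check: 1·451 − 2·176 = 99]
  176 = 1·99 + 77   → row D = row B − 1·row C = (77, −1, 3)   [check: −1·451 + 3·176 = 77]
  99 = 1·77 + 22   → row E = row C − 1·row D = (22, 2, −5)   [check: 2·451 − 5·176 = 22]
  77 = 3·22 + 11   → row F = row D − 3·row E = (11, −7, 18)   [check: −7·451 + 18·176 = 11]
  22 = 2·11 + 0   → remainder 0, stop. gcd = 11 (last nonzero row F).
So gcd(451, 176) = 11, with Bézout identity −7·451 + 18·176 = 11. Containment (⊇): the Bézout identity exhibits 11 as an element of (451, 176), giving (11) ⊆ (451, 176). Containment (⊆): since 11 | 451 and 11 | 176 (451 = 11·41, 176 = 11·16), every Z-linear combination of 451 and 176 is divisible by 11, so (451, 176) ⊆ (11). Therefore (451, 176) = (11), d = 11.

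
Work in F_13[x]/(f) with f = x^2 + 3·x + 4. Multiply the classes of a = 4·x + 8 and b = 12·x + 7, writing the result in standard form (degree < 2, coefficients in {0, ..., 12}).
Multiply as integer polynomials: a · b = 48·x^2 + 124·x + 56. Reducing coefficients mod 13: a · b ≡ 9·x^2 + 7·x + 4. Now divide by f(x) = x^2 + 3·x + 4 in F_13[x], eliminating the leading term at each step:
  leading term 9·x^2: subtract (9)·f(x) = 9·x^2 + x + 10, leaving 6·x + 7 (coefficients mod 13)
The degree is now < 2, so this is the remainder. Hence a · b ≡ 6·x + 7 in F_13[x]/(f).

Final answer: a · b ≡ 6·x + 7 (mod f(x))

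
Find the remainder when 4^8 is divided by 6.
Use repeated squaring. Binary(8) = 1000. Walk through the bits of the exponent 8 left-to-right: at each bit after the leading one, square the running value, then multiply by 4 if the bit is 1 (always reducing mod 6):
  bit 1 = 1 (leading): start with 4.
  bit 2 = 0: square 4^2 = 16 ≡ 4 (mod 6).
  bit 3 = 0: square 4^2 = 16 ≡ 4 (mod 6).
  bit 4 = 0: square 4^2 = 16 ≡ 4 (mod 6).
Final value: 4^8 ≡ 4 (mod 6).

Final answer: 4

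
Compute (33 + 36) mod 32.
Reduce the summands first: 33 ≡ 1, 36 ≡ 4 (mod 32), so 33 + 36 ≡ 1 + 4 (mod 32). 1 + 4 = 5; 5 = 0·32 + 5, so (33 + 36) mod 32 = 5.

Final answer: 5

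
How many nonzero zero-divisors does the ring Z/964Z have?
In Z/964Z each nonzero element is either a unit (gcd with 964 is 1) or a zero-divisor (gcd > 1). The number of units is φ(964): factorise 964 = 2^2 · 241, so φ(964) = (2^2 − 2^1) · (241 − 1) = 2 · 240 = 480. The nonzero elements number 964 − 1 = 963. Hence the nonzero zero-divisors number 963 − 480 = 483.

Final answer: Z/964Z has 483 nonzero zero-divisors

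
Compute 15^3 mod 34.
9

Use repeated squaring. Binary(3) = 11. Walk through the bits of the exponent 3 left-to-right: at each bit after the leading one, square the running value, then multiply by 15 if the bit is 1 (always reducing mod 34):
  bit 1 = 1 (leading): start with 15.
  bit 2 = 1: square 15^2 = 225 ≡ 21; bit is 1, so multiply 21·15 = 315 ≡ 9 (mod 34).
Final value: 15^3 ≡ 9 (mod 34).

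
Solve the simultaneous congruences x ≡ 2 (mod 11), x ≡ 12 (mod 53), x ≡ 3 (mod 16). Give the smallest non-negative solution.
The moduli 11, 53, 16 are pairwise coprime, so by the CRT there is a unique solution mod 11·53·16 = 9328.
Solve by successive substitution. Start with x ≡ 2 (mod 11).
  Combine with x ≡ 12 (mod 53): write x = 2 + 11·t and require 2 + 11·t ≡ 12 (mod 53), i.e. 11·t ≡ 12 − 2 ≡ 10 (mod 53). Since 11^(−1) ≡ 29 (mod 53), t ≡ 29·10 ≡ 25 (mod 53). So x ≡ 2 + 11·25 = 277 (mod 583).
  Combine with x ≡ 3 (mod 16): write x = 277 + 583·t and require 277 + 583·t ≡ 3 (mod 16), i.e. 583·t ≡ 3 − 277 ≡ 14 (mod 16). Since 583^(−1) ≡ 7 (mod 16) (583 ≡ 7 (mod 16)), t ≡ 7·14 ≡ 2 (mod 16). So x ≡ 277 + 583·2 = 1443 (mod 9328).
Unique solution in [0, 9328): x = 1443.

Final answer: x ≡ 1443 (mod 9328); the representative in [0, 9328) is 1443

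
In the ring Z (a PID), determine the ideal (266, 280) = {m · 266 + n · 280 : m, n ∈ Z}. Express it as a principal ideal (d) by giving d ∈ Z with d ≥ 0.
(266, 280) = (14); d = 14

In the PID Z, (a, b) is generated by gcd(a, b). Compute gcd(280, 266) with the extended Euclidean algorithm, tracking rows (r, s, t) with s·280 + t·266 = r:
  row A: (280, 1, 0)   [1·280 + 0·266 = 280]
  row B: (266, 0, 1)   [0·280 + 1·266 = 266]
  280 = 1·266 + 14   → row C = row A − 1·row B = (14, 1, −1)   [check: 1·280 − 1·266 = 14]
  266 = 19·14 + 0   → remainder 0, stop. gcd = 14 (last nonzero row C).
So gcd(266, 280) = 14, with Bézout identity 1·280 − 1·266 = 14. Containment (⊇): the Bézout identity exhibits 14 as an element of (266, 280), giving (14) ⊆ (266, 280). Containment (⊆): since 14 | 266 and 14 | 280 (266 = 14·19, 280 = 14·20), every Z-linear combination of 266 and 280 is divisible by 14, so (266, 280) ⊆ (14). Therefore (266, 280) = (14), d = 14.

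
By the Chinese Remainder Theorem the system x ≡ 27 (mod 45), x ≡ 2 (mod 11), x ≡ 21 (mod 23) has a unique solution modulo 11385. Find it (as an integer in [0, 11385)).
The moduli 45, 11, 23 are pairwise coprime, so by the CRT there is a unique solution mod 45·11·23 = 11385.
Solve by successive substitution. Start with x ≡ 27 (mod 45).
  Combine with x ≡ 2 (mod 11): write x = 27 + 45·t and require 27 + 45·t ≡ 2 (mod 11), i.e. 45·t ≡ 2 − 27 ≡ 8 (mod 11). Since 45^(−1) ≡ 1 (mod 11) (45 ≡ 1 (mod 11)), t ≡ 1·8 ≡ 8 (mod 11). So x ≡ 27 + 45·8 = 387 (mod 495).
  Combine with x ≡ 21 (mod 23): write x = 387 + 495·t and require 387 + 495·t ≡ 21 (mod 23), i.e. 495·t ≡ 21 − 387 ≡ 2 (mod 23). Since 495^(−1) ≡ 2 (mod 23) (495 ≡ 12 (mod 23)), t ≡ 2·2 ≡ 4 (mod 23). So x ≡ 387 + 495·4 = 2367 (mod 11385).
Unique solution in [0, 11385): x = 2367.

Final answer: x ≡ 2367 (mod 11385); the representative in [0, 11385) is 2367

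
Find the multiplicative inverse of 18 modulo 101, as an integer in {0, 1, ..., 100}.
18^(−1) ≡ 73 (mod 101)

Apply the extended Euclidean algorithm to (101, 18), tracking rows (r, s, t) with s·101 + t·18 = r. Each division r_prev = q·r_cur + r_new produces the new row as (previous row) − q·(current row):
  row A: (101, 1, 0)   [1·101 + 0·18 = 101]
  row B: (18, 0, 1)   [0·101 + 1·18 = 18]
  101 = 5·18 + 11   → row C = row A − 5·row B = (11, 1, −5)   [check: 1·101 − 5·18 = 11]
  18 = 1·11 + 7   → row D = row B − 1·row C = (7, −1, 6)   [check: −1·101 + 6·18 = 7]
  11 = 1·7 + 4   → row E = row C − 1·row D = (4, 2, −11)   [check: 2·101 − 11·18 = 4]
  7 = 1·4 + 3   → row F = row D − 1·row E = (3, −3, 17)   [check: −3·101 + 17·18 = 3]
  4 = 1·3 + 1   → row G = row E − 1·row F = (1, 5, −28)   [check: 5·101 − 28·18 = 1]
  3 = 3·1 + 0   → remainder 0, stop. gcd = 1 (last nonzero row G).
The gcd is 1, so 18 is invertible mod 101. The last nonzero row gives 5·101 − 28·18 = 1, so t = −28. So 18^(−1) ≡ −28 ≡ 73 (mod 101). Verify: 18 · 73 = 1314 ≡ 1 (mod 101). ✓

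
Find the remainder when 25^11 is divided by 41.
25

Use repeated squaring. Binary(11) = 1011. Walk through the bits of the exponent 11 left-to-right: at each bit after the leading one, square the running value, then multiply by 25 if the bit is 1 (always reducing mod 41):
  bit 1 = 1 (leading): start with 25.
  bit 2 = 0: square 25^2 = 625 ≡ 10 (mod 41).
  bit 3 = 1: square 10^2 = 100 ≡ 18; bit is 1, so multiply 18·25 = 450 ≡ 40 (mod 41).
  bit 4 = 1: square 40^2 = 1600 ≡ 1; bit is 1, so multiply 1·25 = 25 (mod 41).
Final value: 25^11 ≡ 25 (mod 41).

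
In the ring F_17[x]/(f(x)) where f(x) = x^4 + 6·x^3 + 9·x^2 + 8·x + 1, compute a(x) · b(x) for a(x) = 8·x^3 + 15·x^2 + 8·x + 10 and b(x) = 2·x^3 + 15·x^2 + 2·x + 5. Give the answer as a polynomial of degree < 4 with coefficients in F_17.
a · b ≡ 12·x^3 + 9·x^2 + 11·x + 6 (mod f(x))

Multiply as integer polynomials: a · b = 16·x^6 + 150·x^5 + 257·x^4 + 210·x^3 + 241·x^2 + 60·x + 50. Reducing coefficients mod 17: a · b ≡ 16·x^6 + 14·x^5 + 2·x^4 + 6·x^3 + 3·x^2 + 9·x + 16. Now divide by f(x) = x^4 + 6·x^3 + 9·x^2 + 8·x + 1 in F_17[x], eliminating the leading term at each step:
  leading term 16·x^6: subtract (16·x^2)·f(x) = 16·x^6 + 11·x^5 + 8·x^4 + 9·x^3 + 16·x^2, leaving 3·x^5 + 11·x^4 + 14·x^3 + 4·x^2 + 9·x + 16 (coefficients mod 17)
  leading term 3·x^5: subtract (3·x)·f(x) = 3·x^5 + x^4 + 10·x^3 + 7·x^2 + 3·x, leaving 10·x^4 + 4·x^3 + 14·x^2 + 6·x + 16 (coefficients mod 17)
  leading term 10·x^4: subtract (10)·f(x) = 10·x^4 + 9·x^3 + 5·x^2 + 12·x + 10, leaving 12·x^3 + 9·x^2 + 11·x + 6 (coefficients mod 17)
The degree is now < 4, so this is the remainder. Hence a · b ≡ 12·x^3 + 9·x^2 + 11·x + 6 in F_17[x]/(f).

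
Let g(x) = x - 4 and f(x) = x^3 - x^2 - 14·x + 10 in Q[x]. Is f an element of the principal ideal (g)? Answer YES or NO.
In Q[x] the ideal (g) consists of all multiples of g, so f ∈ (g) iff g | f, i.e. iff the remainder of f on division by g is 0. Divide f by g (g is monic, so eliminate the leading term of the running remainder at each step):
  leading term x^3: subtract (x^2)·g(x) = x^3 - 4·x^2, leaving 3·x^2 - 14·x + 10
  leading term 3·x^2: subtract (3·x)·g(x) = 3·x^2 - 12·x, leaving 10 - 2·x
  leading term -2·x: subtract (-2)·g(x) = 8 - 2·x, leaving 2
The remainder r(x) = 2 ≠ 0 (and deg r < deg g), so g ∤ f, i.e. f ∉ (g).

Final answer: NO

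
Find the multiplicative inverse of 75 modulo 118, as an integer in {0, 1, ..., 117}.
75^(−1) ≡ 107 (mod 118)

Apply the extended Euclidean algorithm to (118, 75), tracking rows (r, s, t) with s·118 + t·75 = r. Each division r_prev = q·r_cur + r_new produces the new row as (previous row) − q·(current row):
  row A: (118, 1, 0)   [1·118 + 0·75 = 118]
  row B: (75, 0, 1)   [0·118 + 1·75 = 75]
  118 = 1·75 + 43   → row C = row A − 1·row B = (43, 1, −1)   [check: 1·118 − 1·75 = 43]
  75 = 1·43 + 32   → row D = row B − 1·row C = (32, −1, 2)   [check: −1·118 + 2·75 = 32]
  43 = 1·32 + 11   → row E = row C − 1·row D = (11, 2, −3)   [check: 2·118 − 3·75 = 11]
  32 = 2·11 + 10   → row F = row D − 2·row E = (10, −5, 8)   [check: −5·118 + 8·75 = 10]
  11 = 1·10 + 1   → row G = row E − 1·row F = (1, 7, −11)   [check: 7·118 − 11·75 = 1]
  10 = 10·1 + 0   → remainder 0, stop. gcd = 1 (last nonzero row G).
The gcd is 1, so 75 is invertible mod 118. The last nonzero row gives 7·118 − 11·75 = 1, so t = −11. So 75^(−1) ≡ −11 ≡ 107 (mod 118). Verify: 75 · 107 = 8025 ≡ 1 (mod 118). ✓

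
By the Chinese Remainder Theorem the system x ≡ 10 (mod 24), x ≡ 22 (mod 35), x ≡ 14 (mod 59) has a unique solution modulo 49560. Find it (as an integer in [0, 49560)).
The moduli 24, 35, 59 are pairwise coprime, so by the CRT there is a unique solution mod 24·35·59 = 49560.
Solve by successive substitution. Start with x ≡ 10 (mod 24).
  Combine with x ≡ 22 (mod 35): write x = 10 + 24·t and require 10 + 24·t ≡ 22 (mod 35), i.e. 24·t ≡ 22 − 10 ≡ 12 (mod 35). Since 24^(−1) ≡ 19 (mod 35), t ≡ 19·12 ≡ 18 (mod 35). So x ≡ 10 + 24·18 = 442 (mod 840).
  Combine with x ≡ 14 (mod 59): write x = 442 + 840·t and require 442 + 840·t ≡ 14 (mod 59), i.e. 840·t ≡ 14 − 442 ≡ 44 (mod 59). Since 840^(−1) ≡ 38 (mod 59) (840 ≡ 14 (mod 59)), t ≡ 38·44 ≡ 20 (mod 59). So x ≡ 442 + 840·20 = 17242 (mod 49560).
Unique solution in [0, 49560): x = 17242.

Final answer: x ≡ 17242 (mod 49560); the representative in [0, 49560) is 17242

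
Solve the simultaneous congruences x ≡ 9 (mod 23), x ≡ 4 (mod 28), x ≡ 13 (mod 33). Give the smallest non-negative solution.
The moduli 23, 28, 33 are pairwise coprime, so by the CRT there is a unique solution mod 23·28·33 = 21252.
Solve by successive substitution. Start with x ≡ 9 (mod 23).
  Combine with x ≡ 4 (mod 28): write x = 9 + 23·t and require 9 + 23·t ≡ 4 (mod 28), i.e. 23·t ≡ 4 − 9 ≡ 23 (mod 28). Since 23^(−1) ≡ 11 (mod 28), t ≡ 11·23 ≡ 1 (mod 28). So x ≡ 9 + 23·1 = 32 (mod 644).
  Combine with x ≡ 13 (mod 33): write x = 32 + 644·t and require 32 + 644·t ≡ 13 (mod 33), i.e. 644·t ≡ 13 − 32 ≡ 14 (mod 33). Since 644^(−1) ≡ 2 (mod 33) (644 ≡ 17 (mod 33)), t ≡ 2·14 ≡ 28 (mod 33). So x ≡ 32 + 644·28 = 18064 (mod 21252).
Unique solution in [0, 21252): x = 18064.

Final answer: x ≡ 18064 (mod 21252); the representative in [0, 21252) is 18064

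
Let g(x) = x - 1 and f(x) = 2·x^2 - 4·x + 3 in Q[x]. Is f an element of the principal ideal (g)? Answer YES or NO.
NO

In Q[x] the ideal (g) consists of all multiples of g, so f ∈ (g) iff g | f, i.e. iff the remainder of f on division by g is 0. Divide f by g (g is monic, so eliminate the leading term of the running remainder at each step):
  leading term 2·x^2: subtract (2·x)·g(x) = 2·x^2 - 2·x, leaving 3 - 2·x
  leading term -2·x: subtract (-2)·g(x) = 2 - 2·x, leaving 1
The remainder r(x) = 1 ≠ 0 (and deg r < deg g), so g ∤ f, i.e. f ∉ (g).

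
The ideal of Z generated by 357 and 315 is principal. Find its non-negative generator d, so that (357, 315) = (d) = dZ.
In the PID Z, (a, b) is generated by gcd(a, b). Compute gcd(357, 315) with the extended Euclidean algorithm, tracking rows (r, s, t) with s·357 + t·315 = r:
  row A: (357, 1, 0)   [1·357 + 0·315 = 357]
  row B: (315, 0, 1)   [0·357 + 1·315 = 315]
  357 = 1·315 + 42   → row C = row A − 1·row B = (42, 1, −1)   [check: 1·357 − 1·315 = 42]
  315 = 7·42 + 21   → row D = row B − 7·row C = (21, −7, 8)   [check: −7·357 + 8·315 = 21]
  42 = 2·21 + 0   → remainder 0, stop. gcd = 21 (last nonzero row D).
So gcd(357, 315) = 21, with Bézout identity −7·357 + 8·315 = 21. Containment (⊇): the Bézout identity exhibits 21 as an element of (357, 315), giving (21) ⊆ (357, 315). Containment (⊆): since 21 | 357 and 21 | 315 (357 = 21·17, 315 = 21·15), every Z-linear combination of 357 and 315 is divisible by 21, so (357, 315) ⊆ (21). Therefore (357, 315) = (21), d = 21.

Final answer: (357, 315) = (21); d = 21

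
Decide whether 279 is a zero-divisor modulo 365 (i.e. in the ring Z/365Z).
gcd(279, 365) = 1, so 279 is a unit in Z/365Z (it has a multiplicative inverse). A unit cannot be a zero-divisor: if 279·b ≡ 0 then multiplying both sides by 279^(−1) gives b ≡ 0. So 279 is not a zero-divisor.

Final answer: NO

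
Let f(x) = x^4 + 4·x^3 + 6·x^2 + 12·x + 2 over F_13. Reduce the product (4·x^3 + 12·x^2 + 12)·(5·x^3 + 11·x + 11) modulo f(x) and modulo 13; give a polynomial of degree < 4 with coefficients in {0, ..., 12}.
Multiply as integer polynomials: a · b = 20·x^6 + 60·x^5 + 44·x^4 + 236·x^3 + 132·x^2 + 132·x + 132. Reducing coefficients mod 13: a · b ≡ 7·x^6 + 8·x^5 + 5·x^4 + 2·x^3 + 2·x^2 + 2·x + 2. Now divide by f(x) = x^4 + 4·x^3 + 6·x^2 + 12·x + 2 in F_13[x], eliminating the leading term at each step:
  leading term 7·x^6: subtract (7·x^2)·f(x) = 7·x^6 + 2·x^5 + 3·x^4 + 6·x^3 + x^2, leaving 6·x^5 + 2·x^4 + 9·x^3 + x^2 + 2·x + 2 (coefficients mod 13)
  leading term 6·x^5: subtract (6·x)·f(x) = 6·x^5 + 11·x^4 + 10·x^3 + 7·x^2 + 12·x, leaving 4·x^4 + 12·x^3 + 7·x^2 + 3·x + 2 (coefficients mod 13)
  leading term 4·x^4: subtract (4)·f(x) = 4·x^4 + 3·x^3 + 11·x^2 + 9·x + 8, leaving 9·x^3 + 9·x^2 + 7·x + 7 (coefficients mod 13)
The degree is now < 4, so this is the remainder. Hence a · b ≡ 9·x^3 + 9·x^2 + 7·x + 7 in F_13[x]/(f).

Final answer: a · b ≡ 9·x^3 + 9·x^2 + 7·x + 7 (mod f(x))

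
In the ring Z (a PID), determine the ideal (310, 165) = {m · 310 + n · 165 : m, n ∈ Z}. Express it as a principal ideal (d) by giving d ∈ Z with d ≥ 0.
In the PID Z, (a, b) is generated by gcd(a, b). Compute gcd(310, 165) with the extended Euclidean algorithm, tracking rows (r, s, t) with s·310 + t·165 = r:
  row A: (310, 1, 0)   [1·310 + 0·165 = 310]
  row B: (165, 0, 1)   [0·310 + 1·165 = 165]
  310 = 1·165 + 145   → row C = row A − 1·row B = (145, 1, −1)   [check: 1·310 − 1·165 = 145]
  165 = 1·145 + 20   → row D = row B − 1·row C = (20, −1, 2)   [check: −1·310 + 2·165 = 20]
  145 = 7·20 + 5   → row E = row C − 7·row D = (5, 8, −15)   [check: 8·310 − 15·165 = 5]
  20 = 4·5 + 0   → remainder 0, stop. gcd = 5 (last nonzero row E).
So gcd(310, 165) = 5, with Bézout identity 8·310 − 15·165 = 5. Containment (⊇): the Bézout identity exhibits 5 as an element of (310, 165), giving (5) ⊆ (310, 165). Containment (⊆): since 5 | 310 and 5 | 165 (310 = 5·62, 165 = 5·33), every Z-linear combination of 310 and 165 is divisible by 5, so (310, 165) ⊆ (5). Therefore (310, 165) = (5), d = 5.

Final answer: (310, 165) = (5); d = 5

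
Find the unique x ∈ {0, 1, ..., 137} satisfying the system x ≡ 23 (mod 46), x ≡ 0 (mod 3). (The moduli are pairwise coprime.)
The moduli 46, 3 are pairwise coprime, so by the CRT there is a unique solution mod 46·3 = 138.
Solve by successive substitution. Start with x ≡ 23 (mod 46).
  Combine with x ≡ 0 (mod 3): write x = 23 + 46·t and require 23 + 46·t ≡ 0 (mod 3), i.e. 46·t ≡ 0 − 23 ≡ 1 (mod 3). Since 46^(−1) ≡ 1 (mod 3) (46 ≡ 1 (mod 3)), t ≡ 1·1 ≡ 1 (mod 3). So x ≡ 23 + 46·1 = 69 (mod 138).
Unique solution in [0, 138): x = 69.

Final answer: x ≡ 69 (mod 138); the representative in [0, 138) is 69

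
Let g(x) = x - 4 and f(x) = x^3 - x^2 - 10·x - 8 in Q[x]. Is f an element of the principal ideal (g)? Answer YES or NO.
YES

In Q[x] the ideal (g) consists of all multiples of g, so f ∈ (g) iff g | f, i.e. iff the remainder of f on division by g is 0. Divide f by g (g is monic, so eliminate the leading term of the running remainder at each step):
  leading term x^3: subtract (x^2)·g(x) = x^3 - 4·x^2, leaving 3·x^2 - 10·x - 8
  leading term 3·x^2: subtract (3·x)·g(x) = 3·x^2 - 12·x, leaving 2·x - 8
  leading term 2·x: subtract (2)·g(x) = 2·x - 8, leaving 0
The remainder is 0, so f(x) = g(x) · h(x) with h(x) = x^2 + 3·x + 2. Hence g | f, i.e. f ∈ (g).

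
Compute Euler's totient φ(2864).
φ(2864) = 1424

φ is multiplicative, with φ(p^e) = p^e − p^(e−1). Factorise 2864 = 2^4 · 179. Then
  φ(2864) = (2^4 − 2^3) · (179 − 1) = 8 · 178 = 1424.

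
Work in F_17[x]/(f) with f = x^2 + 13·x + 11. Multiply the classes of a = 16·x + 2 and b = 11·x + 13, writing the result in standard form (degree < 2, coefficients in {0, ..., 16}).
Multiply as integer polynomials: a · b = 176·x^2 + 230·x + 26. Reducing coefficients mod 17: a · b ≡ 6·x^2 + 9·x + 9. Now divide by f(x) = x^2 + 13·x + 11 in F_17[x], eliminating the leading term at each step:
  leading term 6·x^2: subtract (6)·f(x) = 6·x^2 + 10·x + 15, leaving 16·x + 11 (coefficients mod 17)
The degree is now < 2, so this is the remainder. Hence a · b ≡ 16·x + 11 in F_17[x]/(f).

Final answer: a · b ≡ 16·x + 11 (mod f(x))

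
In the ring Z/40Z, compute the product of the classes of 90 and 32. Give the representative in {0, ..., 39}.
Reduce the factors first: 90 ≡ 10 (mod 40), so 90 · 32 ≡ 10 · 32 (mod 40). 10 · 32 = 320. Dividing by 40: 320 = 8·40 + 0. So (90 · 32) mod 40 = 0.

Final answer: 0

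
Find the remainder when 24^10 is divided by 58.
Use repeated squaring. Binary(10) = 1010. Walk through the bits of the exponent 10 left-to-right: at each bit after the leading one, square the running value, then multiply by 24 if the bit is 1 (always reducing mod 58):
  bit 1 = 1 (leading): start with 24.
  bit 2 = 0: square 24^2 = 576 ≡ 54 (mod 58).
  bit 3 = 1: square 54^2 = 2916 ≡ 16; bit is 1, so multiply 16·24 = 384 ≡ 36 (mod 58).
  bit 4 = 0: square 36^2 = 1296 ≡ 20 (mod 58).
Final value: 24^10 ≡ 20 (mod 58).

Final answer: 20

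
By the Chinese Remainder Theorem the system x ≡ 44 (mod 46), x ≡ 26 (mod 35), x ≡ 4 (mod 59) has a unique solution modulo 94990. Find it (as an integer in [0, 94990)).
The moduli 46, 35, 59 are pairwise coprime, so by the CRT there is a unique solution mod 46·35·59 = 94990.
Solve by successive substitution. Start with x ≡ 44 (mod 46).
  Combine with x ≡ 26 (mod 35): write x = 44 + 46·t and require 44 + 46·t ≡ 26 (mod 35), i.e. 46·t ≡ 26 − 44 ≡ 17 (mod 35). Since 46^(−1) ≡ 16 (mod 35) (46 ≡ 11 (mod 35)), t ≡ 16·17 ≡ 27 (mod 35). So x ≡ 44 + 46·27 = 1286 (mod 1610).
  Combine with x ≡ 4 (mod 59): write x = 1286 + 1610·t and require 1286 + 1610·t ≡ 4 (mod 59), i.e. 1610·t ≡ 4 − 1286 ≡ 16 (mod 59). Since 1610^(−1) ≡ 7 (mod 59) (1610 ≡ 17 (mod 59)), t ≡ 7·16 ≡ 53 (mod 59). So x ≡ 1286 + 1610·53 = 86616 (mod 94990).
Unique solution in [0, 94990): x = 86616.

Final answer: x ≡ 86616 (mod 94990); the representative in [0, 94990) is 86616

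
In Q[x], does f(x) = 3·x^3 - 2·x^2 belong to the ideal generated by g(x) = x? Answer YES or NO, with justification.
YES

In Q[x] the ideal (g) consists of all multiples of g, so f ∈ (g) iff g | f, i.e. iff the remainder of f on division by g is 0. Divide f by g (g is monic, so eliminate the leading term of the running remainder at each step):
  leading term 3·x^3: subtract (3·x^2)·g(x) = 3·x^3, leaving -2·x^2
  leading term -2·x^2: subtract (-2·x)·g(x) = -2·x^2, leaving 0
The remainder is 0, so f(x) = g(x) · h(x) with h(x) = 3·x^2 - 2·x. Hence g | f, i.e. f ∈ (g).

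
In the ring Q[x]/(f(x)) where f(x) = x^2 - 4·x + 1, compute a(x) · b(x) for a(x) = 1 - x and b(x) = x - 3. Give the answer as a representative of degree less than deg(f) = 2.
First multiply in Q[x] without reducing: a · b = -x^2 + 4·x - 3. Now divide by f(x) = x^2 - 4·x + 1, eliminating the leading term at each step:
  leading term -x^2: subtract (-1)·f(x) = -x^2 + 4·x - 1, leaving -2
The degree is now < 2, so this is the remainder. Hence a · b ≡ -2 in Q[x]/(f).

Final answer: a · b ≡ -2 (mod f(x))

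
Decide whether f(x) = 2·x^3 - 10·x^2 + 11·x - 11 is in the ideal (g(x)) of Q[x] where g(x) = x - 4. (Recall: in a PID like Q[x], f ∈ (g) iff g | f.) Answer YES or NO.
NO

In Q[x] the ideal (g) consists of all multiples of g, so f ∈ (g) iff g | f, i.e. iff the remainder of f on division by g is 0. Divide f by g (g is monic, so eliminate the leading term of the running remainder at each step):
  leading term 2·x^3: subtract (2·x^2)·g(x) = 2·x^3 - 8·x^2, leaving -2·x^2 + 11·x - 11
  leading term -2·x^2: subtract (-2·x)·g(x) = -2·x^2 + 8·x, leaving 3·x - 11
  leading term 3·x: subtract (3)·g(x) = 3·x - 12, leaving 1
The remainder r(x) = 1 ≠ 0 (and deg r < deg g), so g ∤ f, i.e. f ∉ (g).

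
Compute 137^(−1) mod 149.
Apply the extended Euclidean algorithm to (149, 137), tracking rows (r, s, t) with s·149 + t·137 = r. Each division r_prev = q·r_cur + r_new produces the new row as (previous row) − q·(current row):
  row A: (149, 1, 0)   [1·149 + 0·137 = 149]
  row B: (137, 0, 1)   [0·149 + 1·137 = 137]
  149 = 1·137 + 12   → row C = row A − 1·row B = (12, 1, −1)   [check: 1·149 − 1·137 = 12]
  137 = 11·12 + 5   → row D = row B − 11·row C = (5, −11, 12)   [check: −11·149 + 12·137 = 5]
  12 = 2·5 + 2   → row E = row C − 2·row D = (2, 23, −25)   [check: 23·149 − 25·137 = 2]
  5 = 2·2 + 1   → row F = row D − 2·row E = (1, −57, 62)   [check: −57·149 + 62·137 = 1]
  2 = 2·1 + 0   → remainder 0, stop. gcd = 1 (last nonzero row F).
The gcd is 1, so 137 is invertible mod 149. The last nonzero row gives −57·149 + 62·137 = 1, so t = 62. So 137^(−1) ≡ 62 (mod 149). Verify: 137 · 62 = 8494 ≡ 1 (mod 149). ✓

Final answer: 137^(−1) ≡ 62 (mod 149)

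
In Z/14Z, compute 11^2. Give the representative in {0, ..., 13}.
9

Use repeated squaring. Binary(2) = 10. Walk through the bits of the exponent 2 left-to-right: at each bit after the leading one, square the running value, then multiply by 11 if the bit is 1 (always reducing mod 14):
  bit 1 = 1 (leading): start with 11.
  bit 2 = 0: square 11^2 = 121 ≡ 9 (mod 14).
Final value: 11^2 ≡ 9 (mod 14).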